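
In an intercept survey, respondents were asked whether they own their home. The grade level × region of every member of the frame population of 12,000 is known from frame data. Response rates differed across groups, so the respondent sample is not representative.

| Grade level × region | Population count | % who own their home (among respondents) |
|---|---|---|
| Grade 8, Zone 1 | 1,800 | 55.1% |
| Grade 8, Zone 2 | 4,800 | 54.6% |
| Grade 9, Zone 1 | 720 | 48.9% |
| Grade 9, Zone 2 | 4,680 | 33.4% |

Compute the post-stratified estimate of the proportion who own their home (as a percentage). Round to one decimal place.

Each cell contributes population-share × respondent value:
  Grade 8, Zone 1: (1,800/12,000) × 55.1 = 8.265
  Grade 8, Zone 2: (4,800/12,000) × 54.6 = 21.84
  Grade 9, Zone 1: (720/12,000) × 48.9 = 2.934
  Grade 9, Zone 2: (4,680/12,000) × 33.4 = 13.026
Post-stratified estimate = 46.065 → 46.1%.

46.1%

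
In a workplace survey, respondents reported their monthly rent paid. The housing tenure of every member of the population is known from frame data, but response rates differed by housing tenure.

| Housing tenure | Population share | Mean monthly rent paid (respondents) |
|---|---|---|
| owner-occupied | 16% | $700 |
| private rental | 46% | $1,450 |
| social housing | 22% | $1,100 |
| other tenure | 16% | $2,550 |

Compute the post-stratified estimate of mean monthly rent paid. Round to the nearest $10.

Post-stratification weights by population share, not respondent share:
  owner-occupied: 0.16 × 700 = 112
  private rental: 0.46 × 1450 = 667
  social housing: 0.22 × 1100 = 242
  other tenure: 0.16 × 2550 = 408
Post-stratified estimate = 1429 → $1,430.

$1,430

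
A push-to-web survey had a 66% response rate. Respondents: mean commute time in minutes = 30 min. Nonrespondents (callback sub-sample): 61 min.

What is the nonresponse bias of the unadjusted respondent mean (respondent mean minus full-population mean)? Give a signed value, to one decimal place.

-10.5

Nonresponse fraction = 1 − 0.66 = 0.34.
Bias = (nonresponse fraction) × (respondent mean − nonrespondent mean)
     = 0.34 × (30 − 61) = 0.34 × -31 = -10.54.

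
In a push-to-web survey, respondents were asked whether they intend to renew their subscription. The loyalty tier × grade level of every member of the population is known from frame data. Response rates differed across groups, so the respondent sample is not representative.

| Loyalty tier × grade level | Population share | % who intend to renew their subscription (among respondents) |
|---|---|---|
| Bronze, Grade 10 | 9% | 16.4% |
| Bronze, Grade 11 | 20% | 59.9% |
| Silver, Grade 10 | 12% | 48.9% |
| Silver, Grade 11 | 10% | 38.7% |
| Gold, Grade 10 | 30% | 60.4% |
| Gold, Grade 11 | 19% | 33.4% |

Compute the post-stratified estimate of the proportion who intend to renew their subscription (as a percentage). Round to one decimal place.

47.7%

Weight each group's respondent value by its population share:
  Bronze, Grade 10: 0.09 × 16.4 = 1.476
  Bronze, Grade 11: 0.2 × 59.9 = 11.98
  Silver, Grade 10: 0.12 × 48.9 = 5.868
  Silver, Grade 11: 0.1 × 38.7 = 3.87
  Gold, Grade 10: 0.3 × 60.4 = 18.12
  Gold, Grade 11: 0.19 × 33.4 = 6.346
Post-stratified estimate = 47.66 → 47.7%.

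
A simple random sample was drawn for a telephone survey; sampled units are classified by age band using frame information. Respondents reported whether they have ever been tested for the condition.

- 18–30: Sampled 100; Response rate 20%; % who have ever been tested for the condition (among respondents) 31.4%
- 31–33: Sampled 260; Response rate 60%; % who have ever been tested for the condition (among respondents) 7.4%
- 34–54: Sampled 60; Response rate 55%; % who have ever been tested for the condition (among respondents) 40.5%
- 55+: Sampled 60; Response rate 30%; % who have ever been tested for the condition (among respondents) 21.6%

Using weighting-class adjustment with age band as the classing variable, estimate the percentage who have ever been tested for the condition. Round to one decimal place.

Weighting each respondent by the inverse class response rate inflates each class back to its sampled size, so the class weight is n_sampled:
  18–30: 100 × 31.4 = 3140
  31–33: 260 × 7.4 = 1924
  34–54: 60 × 40.5 = 2430
  55+: 60 × 21.6 = 1296
Adjusted estimate = 8790 / 480 = 18.3125 → 18.3%.

18.3%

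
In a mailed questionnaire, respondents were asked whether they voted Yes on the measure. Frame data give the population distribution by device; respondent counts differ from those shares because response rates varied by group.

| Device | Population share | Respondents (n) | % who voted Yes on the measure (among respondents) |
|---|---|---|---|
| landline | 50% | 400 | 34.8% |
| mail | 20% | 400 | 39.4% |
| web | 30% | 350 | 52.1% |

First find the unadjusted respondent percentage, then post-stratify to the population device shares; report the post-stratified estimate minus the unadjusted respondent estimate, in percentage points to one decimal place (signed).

-0.8 percentage points

Naive respondent-only estimate (weights = respondent counts):
  (400/1150)×34.8 + (400/1150)×39.4 + (350/1150)×52.1 = 41.6652%
Reweighting by population device shares:
  0.5×34.8 + 0.2×39.4 + 0.3×52.1 = 40.91%
Difference = 40.91 − 41.6652 = -0.7552 pp.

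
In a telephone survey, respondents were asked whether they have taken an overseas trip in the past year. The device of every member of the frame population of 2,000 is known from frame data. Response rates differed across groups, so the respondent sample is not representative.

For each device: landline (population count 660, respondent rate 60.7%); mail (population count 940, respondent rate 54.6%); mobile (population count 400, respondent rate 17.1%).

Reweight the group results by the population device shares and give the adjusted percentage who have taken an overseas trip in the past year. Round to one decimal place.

Weight each group's respondent value by its population share:
  landline: (660/2,000) × 60.7 = 20.031
  mail: (940/2,000) × 54.6 = 25.662
  mobile: (400/2,000) × 17.1 = 3.42
Post-stratified estimate = 49.113 → 49.1%.

49.1%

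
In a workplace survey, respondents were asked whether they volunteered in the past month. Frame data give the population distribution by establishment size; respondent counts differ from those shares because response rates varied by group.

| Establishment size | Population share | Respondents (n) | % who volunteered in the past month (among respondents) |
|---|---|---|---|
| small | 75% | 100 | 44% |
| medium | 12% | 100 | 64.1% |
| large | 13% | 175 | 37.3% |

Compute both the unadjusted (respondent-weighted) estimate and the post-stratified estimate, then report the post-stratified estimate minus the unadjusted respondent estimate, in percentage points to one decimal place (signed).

Without adjustment, the pooled respondent share is:
  (100/375)×44 + (100/375)×64.1 + (175/375)×37.3 = 46.2333%
Post-stratified estimate weights by population shares:
  0.75×44 + 0.12×64.1 + 0.13×37.3 = 45.541%
Difference = 45.541 − 46.2333 = -0.6923 pp.

-0.7 percentage points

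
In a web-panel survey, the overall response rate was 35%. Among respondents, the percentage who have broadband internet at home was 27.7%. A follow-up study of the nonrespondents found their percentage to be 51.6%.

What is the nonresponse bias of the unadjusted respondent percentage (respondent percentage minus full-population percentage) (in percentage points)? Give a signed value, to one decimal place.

-15.5 percentage points

Nonresponse fraction = 1 − 0.35 = 0.65.
Bias = (nonresponse fraction) × (respondent percentage − nonrespondent percentage)
     = 0.65 × (27.7 − 51.6) = 0.65 × -23.9 = -15.535.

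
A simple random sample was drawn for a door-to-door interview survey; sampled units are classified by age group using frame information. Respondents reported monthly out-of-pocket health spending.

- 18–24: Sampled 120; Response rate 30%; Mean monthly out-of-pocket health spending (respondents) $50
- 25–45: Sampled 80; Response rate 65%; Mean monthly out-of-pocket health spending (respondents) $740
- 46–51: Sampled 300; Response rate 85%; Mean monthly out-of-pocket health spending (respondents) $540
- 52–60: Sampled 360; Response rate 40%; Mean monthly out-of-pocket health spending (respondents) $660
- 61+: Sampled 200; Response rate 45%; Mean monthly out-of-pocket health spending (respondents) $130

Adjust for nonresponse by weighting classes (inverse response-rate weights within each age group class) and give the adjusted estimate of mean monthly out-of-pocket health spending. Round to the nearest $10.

Weighting each respondent by the inverse class response rate inflates each class back to its sampled size, so the class weight is n_sampled:
  18–24: 120 × 50 = 6000
  25–45: 80 × 740 = 59,200
  46–51: 300 × 540 = 162,000
  52–60: 360 × 660 = 237,600
  61+: 200 × 130 = 26,000
Adjusted estimate = 490,800 / 1,060 = 463.019 → $460.

$460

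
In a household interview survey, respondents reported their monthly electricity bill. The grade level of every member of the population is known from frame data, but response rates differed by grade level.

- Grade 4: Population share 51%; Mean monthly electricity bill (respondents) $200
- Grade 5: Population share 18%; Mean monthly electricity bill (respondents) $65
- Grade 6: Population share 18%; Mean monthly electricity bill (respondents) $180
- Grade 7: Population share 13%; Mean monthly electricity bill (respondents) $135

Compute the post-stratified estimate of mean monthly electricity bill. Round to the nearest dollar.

$164

Reweight to the known grade level distribution:
  Grade 4: 0.51 × 200 = 102
  Grade 5: 0.18 × 65 = 11.7
  Grade 6: 0.18 × 180 = 32.4
  Grade 7: 0.13 × 135 = 17.55
Post-stratified estimate = 163.65 → $164.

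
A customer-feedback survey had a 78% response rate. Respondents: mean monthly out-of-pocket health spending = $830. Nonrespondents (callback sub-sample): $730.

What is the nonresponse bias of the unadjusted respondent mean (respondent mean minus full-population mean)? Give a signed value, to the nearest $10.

+$20

Nonresponse fraction = 1 − 0.78 = 0.22.
Bias = (nonresponse fraction) × (respondent mean − nonrespondent mean)
     = 0.22 × (830 − 730) = 0.22 × 100 = 22.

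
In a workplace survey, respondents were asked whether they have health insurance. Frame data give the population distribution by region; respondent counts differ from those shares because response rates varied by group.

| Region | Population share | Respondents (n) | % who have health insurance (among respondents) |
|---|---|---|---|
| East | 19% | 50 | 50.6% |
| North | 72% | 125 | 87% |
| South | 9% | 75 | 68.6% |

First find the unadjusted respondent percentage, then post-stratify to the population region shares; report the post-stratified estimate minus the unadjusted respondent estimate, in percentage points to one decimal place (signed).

+4.2 percentage points

Without adjustment, the pooled respondent share is:
  (50/250)×50.6 + (125/250)×87 + (75/250)×68.6 = 74.2%
Post-stratifying to population shares instead:
  0.19×50.6 + 0.72×87 + 0.09×68.6 = 78.428%
Difference = 78.428 − 74.2 = 4.228 pp.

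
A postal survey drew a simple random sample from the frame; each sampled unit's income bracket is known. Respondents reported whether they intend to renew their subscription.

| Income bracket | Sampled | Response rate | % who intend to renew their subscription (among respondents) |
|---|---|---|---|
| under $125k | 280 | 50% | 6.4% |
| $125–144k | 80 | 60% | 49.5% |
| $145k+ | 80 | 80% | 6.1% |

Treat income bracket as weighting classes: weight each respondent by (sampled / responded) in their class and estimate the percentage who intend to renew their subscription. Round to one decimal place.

Weighting each respondent by the inverse class response rate inflates each class back to its sampled size, so the class weight is n_sampled:
  under $125k: 280 × 6.4 = 1792
  $125–144k: 80 × 49.5 = 3960
  $145k+: 80 × 6.1 = 488
Adjusted estimate = 6240 / 440 = 14.1818 → 14.2%.

14.2%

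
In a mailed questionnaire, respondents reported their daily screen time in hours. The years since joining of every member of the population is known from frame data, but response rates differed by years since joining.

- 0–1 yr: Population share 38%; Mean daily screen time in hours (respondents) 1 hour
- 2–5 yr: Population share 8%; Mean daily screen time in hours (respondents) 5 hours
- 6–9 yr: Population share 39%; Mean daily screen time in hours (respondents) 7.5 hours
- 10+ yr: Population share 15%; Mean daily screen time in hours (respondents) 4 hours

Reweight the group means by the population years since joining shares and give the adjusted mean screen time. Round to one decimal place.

Reweight to the known years since joining distribution:
  0–1 yr: 0.38 × 1 = 0.38
  2–5 yr: 0.08 × 5 = 0.4
  6–9 yr: 0.39 × 7.5 = 2.925
  10+ yr: 0.15 × 4 = 0.6
Post-stratified estimate = 4.305 → 4.3.

4.3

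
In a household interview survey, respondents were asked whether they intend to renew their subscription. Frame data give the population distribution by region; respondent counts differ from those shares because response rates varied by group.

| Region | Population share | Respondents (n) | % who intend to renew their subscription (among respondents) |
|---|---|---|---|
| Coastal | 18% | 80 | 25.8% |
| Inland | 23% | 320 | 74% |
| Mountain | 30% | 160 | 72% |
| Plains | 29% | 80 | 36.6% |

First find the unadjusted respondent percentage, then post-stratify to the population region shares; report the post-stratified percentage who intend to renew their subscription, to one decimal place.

Naive respondent-only estimate (weights = respondent counts):
  (80/640)×25.8 + (320/640)×74 + (160/640)×72 + (80/640)×36.6 = 62.8%
Post-stratifying to population shares instead:
  0.18×25.8 + 0.23×74 + 0.3×72 + 0.29×36.6 = 53.878%

53.9%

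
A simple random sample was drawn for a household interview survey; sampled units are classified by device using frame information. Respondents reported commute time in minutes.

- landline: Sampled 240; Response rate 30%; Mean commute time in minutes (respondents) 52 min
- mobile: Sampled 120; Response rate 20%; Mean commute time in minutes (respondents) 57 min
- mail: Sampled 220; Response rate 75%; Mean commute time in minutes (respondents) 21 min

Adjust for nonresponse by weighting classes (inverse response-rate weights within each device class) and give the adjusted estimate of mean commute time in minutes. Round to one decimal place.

Inverse-response-rate weighting restores each class to its sampled count, so class totals weight by n_sampled:
  landline: 240 × 52 = 12,480
  mobile: 120 × 57 = 6840
  mail: 220 × 21 = 4620
Adjusted estimate = 23,940 / 580 = 41.2759 → 41.3.

41.3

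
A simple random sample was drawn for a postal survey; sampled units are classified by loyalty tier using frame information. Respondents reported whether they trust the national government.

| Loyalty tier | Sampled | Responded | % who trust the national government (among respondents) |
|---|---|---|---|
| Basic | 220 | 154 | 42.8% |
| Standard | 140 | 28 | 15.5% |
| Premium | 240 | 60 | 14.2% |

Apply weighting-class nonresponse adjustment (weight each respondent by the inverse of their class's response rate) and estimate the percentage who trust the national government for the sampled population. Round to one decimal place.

Response rates by class: Basic 154/220 = 70%, Standard 28/140 = 20%, Premium 60/240 = 25%.
Inverse-response-rate weighting restores each class to its sampled count, so class totals weight by n_sampled:
  Basic: 220 × 42.8 = 9416
  Standard: 140 × 15.5 = 2170
  Premium: 240 × 14.2 = 3408
Adjusted estimate = 14,994 / 600 = 24.99 → 25.0%.

25.0%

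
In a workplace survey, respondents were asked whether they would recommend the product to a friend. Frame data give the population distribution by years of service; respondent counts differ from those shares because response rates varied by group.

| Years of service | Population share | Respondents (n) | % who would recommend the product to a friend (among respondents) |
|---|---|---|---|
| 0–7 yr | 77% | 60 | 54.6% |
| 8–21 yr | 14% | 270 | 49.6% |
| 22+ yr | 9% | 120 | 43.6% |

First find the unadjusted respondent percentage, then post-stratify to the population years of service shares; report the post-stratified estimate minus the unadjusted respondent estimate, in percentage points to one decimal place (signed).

+4.2 percentage points

Without adjustment, the pooled respondent share is:
  (60/450)×54.6 + (270/450)×49.6 + (120/450)×43.6 = 48.6667%
Reweighting by population years of service shares:
  0.77×54.6 + 0.14×49.6 + 0.09×43.6 = 52.91%
Difference = 52.91 − 48.6667 = 4.2433 pp.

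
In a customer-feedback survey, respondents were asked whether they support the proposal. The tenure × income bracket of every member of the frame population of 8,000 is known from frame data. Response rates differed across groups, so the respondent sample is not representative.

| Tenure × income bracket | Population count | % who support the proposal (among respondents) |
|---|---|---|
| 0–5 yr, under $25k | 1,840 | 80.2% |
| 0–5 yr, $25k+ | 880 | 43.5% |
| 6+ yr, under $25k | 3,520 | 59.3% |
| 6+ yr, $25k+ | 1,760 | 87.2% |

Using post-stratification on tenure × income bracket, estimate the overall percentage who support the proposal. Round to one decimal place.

Each cell contributes population-share × respondent value:
  0–5 yr, under $25k: (1,840/8,000) × 80.2 = 18.446
  0–5 yr, $25k+: (880/8,000) × 43.5 = 4.785
  6+ yr, under $25k: (3,520/8,000) × 59.3 = 26.092
  6+ yr, $25k+: (1,760/8,000) × 87.2 = 19.184
Post-stratified estimate = 68.507 → 68.5%.

68.5%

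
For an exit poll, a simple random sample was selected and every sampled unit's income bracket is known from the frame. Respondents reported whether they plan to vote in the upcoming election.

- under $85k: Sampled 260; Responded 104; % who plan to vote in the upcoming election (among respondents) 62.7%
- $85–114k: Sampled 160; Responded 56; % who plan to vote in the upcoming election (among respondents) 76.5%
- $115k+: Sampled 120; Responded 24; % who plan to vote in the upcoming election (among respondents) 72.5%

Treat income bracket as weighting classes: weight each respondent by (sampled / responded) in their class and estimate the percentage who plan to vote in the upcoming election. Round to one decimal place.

69.0%

Class response rates: under $85k 104/260 = 40%, $85–114k 56/160 = 35%, $115k+ 24/120 = 20%.
Inverse-response-rate weighting restores each class to its sampled count, so class totals weight by n_sampled:
  under $85k: 260 × 62.7 = 16,302
  $85–114k: 160 × 76.5 = 12,240
  $115k+: 120 × 72.5 = 8700
Adjusted estimate = 37,242 / 540 = 68.9667 → 69.0%.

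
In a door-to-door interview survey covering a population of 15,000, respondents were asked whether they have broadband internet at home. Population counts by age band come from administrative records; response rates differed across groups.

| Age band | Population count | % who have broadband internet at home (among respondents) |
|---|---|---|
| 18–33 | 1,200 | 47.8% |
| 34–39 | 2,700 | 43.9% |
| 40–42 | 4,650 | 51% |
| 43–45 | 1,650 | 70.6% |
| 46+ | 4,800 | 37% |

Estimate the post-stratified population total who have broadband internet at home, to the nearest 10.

7,070

Estimated count per cell = population count × respondent percentage:
  18–33: 1,200 × 47.8% = 573.6
  34–39: 2,700 × 43.9% = 1185.3
  40–42: 4,650 × 51% = 2371.5
  43–45: 1,650 × 70.6% = 1164.9
  46+: 4,800 × 37% = 1776
Estimated total = 7071.3 → 7,070.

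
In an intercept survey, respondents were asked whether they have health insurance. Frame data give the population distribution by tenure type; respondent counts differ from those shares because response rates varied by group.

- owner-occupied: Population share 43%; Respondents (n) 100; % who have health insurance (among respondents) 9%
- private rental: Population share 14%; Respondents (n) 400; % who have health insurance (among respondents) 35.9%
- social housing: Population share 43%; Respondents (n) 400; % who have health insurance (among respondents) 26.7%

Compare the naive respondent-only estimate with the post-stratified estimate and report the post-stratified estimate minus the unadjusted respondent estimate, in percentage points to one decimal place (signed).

Unadjusted (pooled respondent) estimate weights by respondent counts:
  (100/900)×9 + (400/900)×35.9 + (400/900)×26.7 = 28.8222%
Post-stratified estimate weights by population shares:
  0.43×9 + 0.14×35.9 + 0.43×26.7 = 20.377%
Difference = 20.377 − 28.8222 = -8.4452 pp.

-8.4 percentage points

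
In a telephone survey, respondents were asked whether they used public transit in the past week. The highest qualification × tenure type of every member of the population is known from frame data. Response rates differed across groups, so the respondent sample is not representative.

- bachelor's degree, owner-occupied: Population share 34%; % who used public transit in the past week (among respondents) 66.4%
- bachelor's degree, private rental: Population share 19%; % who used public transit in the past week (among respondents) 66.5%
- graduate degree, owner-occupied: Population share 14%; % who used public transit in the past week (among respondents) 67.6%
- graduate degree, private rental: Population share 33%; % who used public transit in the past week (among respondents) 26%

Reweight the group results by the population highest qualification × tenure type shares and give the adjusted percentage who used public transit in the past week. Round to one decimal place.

53.3%

Post-stratification weights by population share, not respondent share:
  bachelor's degree, owner-occupied: 0.34 × 66.4 = 22.576
  bachelor's degree, private rental: 0.19 × 66.5 = 12.635
  graduate degree, owner-occupied: 0.14 × 67.6 = 9.464
  graduate degree, private rental: 0.33 × 26 = 8.58
Post-stratified estimate = 53.255 → 53.3%.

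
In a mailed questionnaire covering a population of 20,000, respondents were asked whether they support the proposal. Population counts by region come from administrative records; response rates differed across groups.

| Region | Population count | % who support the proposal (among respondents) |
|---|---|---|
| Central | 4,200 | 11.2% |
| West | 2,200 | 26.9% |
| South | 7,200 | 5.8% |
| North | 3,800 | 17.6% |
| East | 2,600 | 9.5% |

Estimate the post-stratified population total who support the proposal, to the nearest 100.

Apply each group's respondent rate to its population count:
  Central: 4,200 × 11.2% = 470.4
  West: 2,200 × 26.9% = 591.8
  South: 7,200 × 5.8% = 417.6
  North: 3,800 × 17.6% = 668.8
  East: 2,600 × 9.5% = 247
Estimated total = 2395.6 → 2,400.

2,400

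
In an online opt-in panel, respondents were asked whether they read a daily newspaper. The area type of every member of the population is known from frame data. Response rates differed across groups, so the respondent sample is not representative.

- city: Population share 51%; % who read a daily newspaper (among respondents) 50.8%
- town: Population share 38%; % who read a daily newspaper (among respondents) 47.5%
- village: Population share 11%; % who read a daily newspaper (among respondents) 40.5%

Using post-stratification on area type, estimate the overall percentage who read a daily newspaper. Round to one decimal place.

Reweight to the known area type distribution:
  city: 0.51 × 50.8 = 25.908
  town: 0.38 × 47.5 = 18.05
  village: 0.11 × 40.5 = 4.455
Post-stratified estimate = 48.413 → 48.4%.

48.4%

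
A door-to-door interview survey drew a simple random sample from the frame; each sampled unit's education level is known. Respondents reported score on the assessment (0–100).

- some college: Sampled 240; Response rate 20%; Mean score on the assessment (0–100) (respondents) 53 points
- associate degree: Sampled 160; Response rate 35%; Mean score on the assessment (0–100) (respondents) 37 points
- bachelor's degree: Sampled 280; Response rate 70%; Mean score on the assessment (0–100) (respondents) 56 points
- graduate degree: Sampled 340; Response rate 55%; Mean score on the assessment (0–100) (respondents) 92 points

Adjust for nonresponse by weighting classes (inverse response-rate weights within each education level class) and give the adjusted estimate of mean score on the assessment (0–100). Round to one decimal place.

Each respondent's weight = sampled/responded in their class; summing within a class gives n_sampled, so:
  some college: 240 × 53 = 12,720
  associate degree: 160 × 37 = 5920
  bachelor's degree: 280 × 56 = 15,680
  graduate degree: 340 × 92 = 31,280
Adjusted estimate = 65,600 / 1,020 = 64.3137 → 64.3.

64.3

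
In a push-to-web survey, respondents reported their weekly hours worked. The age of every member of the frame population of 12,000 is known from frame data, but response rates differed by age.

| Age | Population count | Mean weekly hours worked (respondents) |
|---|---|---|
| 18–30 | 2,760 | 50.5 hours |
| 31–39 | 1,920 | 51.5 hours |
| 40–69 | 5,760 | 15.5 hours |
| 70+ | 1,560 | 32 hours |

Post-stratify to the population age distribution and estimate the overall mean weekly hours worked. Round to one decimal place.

Each cell contributes population-share × respondent value:
  18–30: (2,760/12,000) × 50.5 = 11.615
  31–39: (1,920/12,000) × 51.5 = 8.24
  40–69: (5,760/12,000) × 15.5 = 7.44
  70+: (1,560/12,000) × 32 = 4.16
Post-stratified estimate = 31.455 → 31.5.

31.5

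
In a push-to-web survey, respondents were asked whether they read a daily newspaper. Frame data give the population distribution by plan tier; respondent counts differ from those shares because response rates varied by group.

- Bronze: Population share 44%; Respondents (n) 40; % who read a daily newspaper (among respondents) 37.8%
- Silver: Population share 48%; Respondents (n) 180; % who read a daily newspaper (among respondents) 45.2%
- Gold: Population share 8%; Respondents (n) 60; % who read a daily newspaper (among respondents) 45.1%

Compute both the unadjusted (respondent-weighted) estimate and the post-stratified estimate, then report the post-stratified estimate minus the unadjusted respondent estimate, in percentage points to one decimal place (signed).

Naive respondent-only estimate (weights = respondent counts):
  (40/280)×37.8 + (180/280)×45.2 + (60/280)×45.1 = 44.1214%
Reweighting by population plan tier shares:
  0.44×37.8 + 0.48×45.2 + 0.08×45.1 = 41.936%
Difference = 41.936 − 44.1214 = -2.1854 pp.

-2.2 percentage points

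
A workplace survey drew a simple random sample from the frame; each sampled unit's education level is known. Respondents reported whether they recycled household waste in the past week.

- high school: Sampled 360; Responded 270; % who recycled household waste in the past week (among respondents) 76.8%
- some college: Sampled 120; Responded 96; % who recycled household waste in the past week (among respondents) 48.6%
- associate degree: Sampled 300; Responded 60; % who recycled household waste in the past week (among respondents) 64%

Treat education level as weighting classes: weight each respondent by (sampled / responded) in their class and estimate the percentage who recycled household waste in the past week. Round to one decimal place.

Class response rates: high school 270/360 = 75%, some college 96/120 = 80%, associate degree 60/300 = 20%.
Inverse-response-rate weighting restores each class to its sampled count, so class totals weight by n_sampled:
  high school: 360 × 76.8 = 27,648
  some college: 120 × 48.6 = 5832
  associate degree: 300 × 64 = 19,200
Adjusted estimate = 52,680 / 780 = 67.5385 → 67.5%.

67.5%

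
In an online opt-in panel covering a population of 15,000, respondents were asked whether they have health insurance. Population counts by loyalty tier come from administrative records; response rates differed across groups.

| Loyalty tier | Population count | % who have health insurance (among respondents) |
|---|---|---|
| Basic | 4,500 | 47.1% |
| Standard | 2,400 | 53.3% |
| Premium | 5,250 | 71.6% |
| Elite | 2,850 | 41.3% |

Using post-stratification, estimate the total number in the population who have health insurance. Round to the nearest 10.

8,330

Estimated count per cell = population count × respondent percentage:
  Basic: 4,500 × 47.1% = 2119.5
  Standard: 2,400 × 53.3% = 1279.2
  Premium: 5,250 × 71.6% = 3759
  Elite: 2,850 × 41.3% = 1177.05
Estimated total = 8334.75 → 8,330.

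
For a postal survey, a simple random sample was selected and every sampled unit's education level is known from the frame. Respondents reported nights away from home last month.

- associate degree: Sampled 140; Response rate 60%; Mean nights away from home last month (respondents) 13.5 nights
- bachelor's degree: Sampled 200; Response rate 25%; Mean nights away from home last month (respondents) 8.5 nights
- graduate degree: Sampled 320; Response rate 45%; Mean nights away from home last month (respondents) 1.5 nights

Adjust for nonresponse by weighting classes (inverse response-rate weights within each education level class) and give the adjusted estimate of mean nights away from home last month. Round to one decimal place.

6.2

Weighting each respondent by the inverse class response rate inflates each class back to its sampled size, so the class weight is n_sampled:
  associate degree: 140 × 13.5 = 1890
  bachelor's degree: 200 × 8.5 = 1700
  graduate degree: 320 × 1.5 = 480
Adjusted estimate = 4070 / 660 = 6.16667 → 6.2.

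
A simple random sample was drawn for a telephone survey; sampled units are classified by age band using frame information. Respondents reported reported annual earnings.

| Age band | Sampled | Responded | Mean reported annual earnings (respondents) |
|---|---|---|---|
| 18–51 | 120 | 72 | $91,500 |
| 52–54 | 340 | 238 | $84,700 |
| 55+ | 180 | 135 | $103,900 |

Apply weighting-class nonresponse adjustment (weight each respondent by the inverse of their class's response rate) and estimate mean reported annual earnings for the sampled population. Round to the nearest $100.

Response rates by class: 18–51 72/120 = 60%, 52–54 238/340 = 70%, 55+ 135/180 = 75%.
Inverse-response-rate weighting restores each class to its sampled count, so class totals weight by n_sampled:
  18–51: 120 × 91,500 = 10,980,000
  52–54: 340 × 84,700 = 28,798,000
  55+: 180 × 103,900 = 18,702,000
Adjusted estimate = 58,480,000 / 640 = 91,375 → $91,400.

$91,400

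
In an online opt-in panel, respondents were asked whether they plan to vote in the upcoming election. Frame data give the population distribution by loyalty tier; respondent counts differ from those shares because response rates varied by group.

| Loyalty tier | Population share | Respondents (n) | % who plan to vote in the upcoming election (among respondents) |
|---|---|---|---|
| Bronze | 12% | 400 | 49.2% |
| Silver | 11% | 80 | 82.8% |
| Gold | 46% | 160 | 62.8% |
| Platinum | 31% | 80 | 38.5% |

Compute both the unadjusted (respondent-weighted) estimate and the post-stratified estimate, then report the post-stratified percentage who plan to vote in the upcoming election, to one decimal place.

Without adjustment, the pooled respondent share is:
  (400/720)×49.2 + (80/720)×82.8 + (160/720)×62.8 + (80/720)×38.5 = 54.7667%
Reweighting by population loyalty tier shares:
  0.12×49.2 + 0.11×82.8 + 0.46×62.8 + 0.31×38.5 = 55.835%

55.8%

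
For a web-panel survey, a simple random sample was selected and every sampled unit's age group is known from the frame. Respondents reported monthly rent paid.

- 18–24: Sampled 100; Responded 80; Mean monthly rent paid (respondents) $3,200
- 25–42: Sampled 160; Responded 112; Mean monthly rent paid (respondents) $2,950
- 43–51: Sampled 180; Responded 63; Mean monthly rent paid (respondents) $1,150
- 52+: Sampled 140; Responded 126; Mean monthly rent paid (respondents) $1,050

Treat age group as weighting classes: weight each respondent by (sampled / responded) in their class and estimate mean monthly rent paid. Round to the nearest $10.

Response rates by class: 18–24 80/100 = 80%, 25–42 112/160 = 70%, 43–51 63/180 = 35%, 52+ 126/140 = 90%.
With weight = n_sampled/n_responded per class, the weighted class total is n_sampled:
  18–24: 100 × 3200 = 320,000
  25–42: 160 × 2950 = 472,000
  43–51: 180 × 1150 = 207,000
  52+: 140 × 1050 = 147,000
Adjusted estimate = 1,146,000 / 580 = 1975.86 → $1,980.

$1,980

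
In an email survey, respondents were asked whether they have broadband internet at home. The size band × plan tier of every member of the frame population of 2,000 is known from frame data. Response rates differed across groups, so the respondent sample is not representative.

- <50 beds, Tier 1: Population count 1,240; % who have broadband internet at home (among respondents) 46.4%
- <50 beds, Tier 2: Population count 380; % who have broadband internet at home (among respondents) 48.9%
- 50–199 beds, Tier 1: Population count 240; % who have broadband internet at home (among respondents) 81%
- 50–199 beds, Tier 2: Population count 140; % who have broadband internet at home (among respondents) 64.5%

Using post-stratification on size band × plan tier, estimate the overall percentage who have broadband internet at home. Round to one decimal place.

Weight each group's respondent value by its population share:
  <50 beds, Tier 1: (1,240/2,000) × 46.4 = 28.768
  <50 beds, Tier 2: (380/2,000) × 48.9 = 9.291
  50–199 beds, Tier 1: (240/2,000) × 81 = 9.72
  50–199 beds, Tier 2: (140/2,000) × 64.5 = 4.515
Post-stratified estimate = 52.294 → 52.3%.

52.3%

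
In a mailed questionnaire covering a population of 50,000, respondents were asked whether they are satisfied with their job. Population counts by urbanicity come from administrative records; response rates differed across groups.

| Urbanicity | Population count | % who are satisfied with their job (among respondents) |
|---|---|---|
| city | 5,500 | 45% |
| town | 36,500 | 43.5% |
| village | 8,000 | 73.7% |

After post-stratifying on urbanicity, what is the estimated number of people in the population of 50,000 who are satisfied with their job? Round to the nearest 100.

Estimated count per cell = population count × respondent percentage:
  city: 5,500 × 45% = 2475
  town: 36,500 × 43.5% = 15877.5
  village: 8,000 × 73.7% = 5896
Estimated total = 24248.5 → 24,200.

24,200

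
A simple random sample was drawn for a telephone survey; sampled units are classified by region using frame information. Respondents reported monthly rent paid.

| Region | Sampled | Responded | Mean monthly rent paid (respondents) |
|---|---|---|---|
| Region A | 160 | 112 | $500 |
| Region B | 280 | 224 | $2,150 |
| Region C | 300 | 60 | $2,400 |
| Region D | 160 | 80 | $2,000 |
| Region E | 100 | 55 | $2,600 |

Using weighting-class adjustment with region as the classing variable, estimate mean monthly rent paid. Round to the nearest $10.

Class response rates: Region A 112/160 = 70%, Region B 224/280 = 80%, Region C 60/300 = 20%, Region D 80/160 = 50%, Region E 55/100 = 55%.
Inverse-response-rate weighting restores each class to its sampled count, so class totals weight by n_sampled:
  Region A: 160 × 500 = 80,000
  Region B: 280 × 2150 = 602,000
  Region C: 300 × 2400 = 720,000
  Region D: 160 × 2000 = 320,000
  Region E: 100 × 2600 = 260,000
Adjusted estimate = 1,982,000 / 1,000 = 1982 → $1,980.

$1,980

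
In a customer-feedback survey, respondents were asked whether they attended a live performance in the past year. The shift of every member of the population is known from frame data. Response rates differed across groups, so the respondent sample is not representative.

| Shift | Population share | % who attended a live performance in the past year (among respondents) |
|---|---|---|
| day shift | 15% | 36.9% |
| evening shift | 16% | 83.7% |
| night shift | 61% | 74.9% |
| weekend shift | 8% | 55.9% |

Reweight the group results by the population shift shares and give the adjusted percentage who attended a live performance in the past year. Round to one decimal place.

69.1%

Reweight to the known shift distribution:
  day shift: 0.15 × 36.9 = 5.535
  evening shift: 0.16 × 83.7 = 13.392
  night shift: 0.61 × 74.9 = 45.689
  weekend shift: 0.08 × 55.9 = 4.472
Post-stratified estimate = 69.088 → 69.1%.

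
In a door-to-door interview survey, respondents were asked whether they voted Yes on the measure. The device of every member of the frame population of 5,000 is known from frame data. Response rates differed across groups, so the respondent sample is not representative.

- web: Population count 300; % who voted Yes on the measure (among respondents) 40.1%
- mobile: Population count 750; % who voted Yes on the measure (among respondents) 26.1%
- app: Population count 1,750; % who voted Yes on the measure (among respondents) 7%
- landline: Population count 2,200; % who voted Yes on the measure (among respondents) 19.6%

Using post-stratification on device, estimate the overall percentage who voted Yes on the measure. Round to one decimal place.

17.4%

Reweight to the known device distribution:
  web: (300/5,000) × 40.1 = 2.406
  mobile: (750/5,000) × 26.1 = 3.915
  app: (1,750/5,000) × 7 = 2.45
  landline: (2,200/5,000) × 19.6 = 8.624
Post-stratified estimate = 17.395 → 17.4%.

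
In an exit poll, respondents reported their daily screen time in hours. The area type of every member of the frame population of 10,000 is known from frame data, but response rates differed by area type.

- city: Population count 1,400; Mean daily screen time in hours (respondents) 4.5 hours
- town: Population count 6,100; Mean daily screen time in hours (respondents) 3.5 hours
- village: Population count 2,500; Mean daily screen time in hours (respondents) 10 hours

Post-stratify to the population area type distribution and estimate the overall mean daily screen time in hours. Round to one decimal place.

5.3

Post-stratification weights by population share, not respondent share:
  city: (1,400/10,000) × 4.5 = 0.63
  town: (6,100/10,000) × 3.5 = 2.135
  village: (2,500/10,000) × 10 = 2.5
Post-stratified estimate = 5.265 → 5.3.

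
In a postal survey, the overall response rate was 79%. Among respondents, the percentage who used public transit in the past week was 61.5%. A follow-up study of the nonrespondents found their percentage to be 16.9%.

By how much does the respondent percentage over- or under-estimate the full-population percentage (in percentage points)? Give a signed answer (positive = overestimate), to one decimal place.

+9.4 percentage points

Nonresponse fraction = 1 − 0.79 = 0.21.
Bias = (nonresponse fraction) × (respondent percentage − nonrespondent percentage)
     = 0.21 × (61.5 − 16.9) = 0.21 × 44.6 = 9.366.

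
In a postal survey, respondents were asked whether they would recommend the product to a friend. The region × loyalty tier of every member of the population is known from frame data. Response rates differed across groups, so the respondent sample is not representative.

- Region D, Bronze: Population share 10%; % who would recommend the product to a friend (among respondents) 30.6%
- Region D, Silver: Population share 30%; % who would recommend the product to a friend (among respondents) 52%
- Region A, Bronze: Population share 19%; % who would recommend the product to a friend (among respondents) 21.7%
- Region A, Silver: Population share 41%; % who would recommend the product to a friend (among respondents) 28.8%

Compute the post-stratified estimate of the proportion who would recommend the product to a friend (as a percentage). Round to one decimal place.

34.6%

Reweight to the known region × loyalty tier distribution:
  Region D, Bronze: 0.1 × 30.6 = 3.06
  Region D, Silver: 0.3 × 52 = 15.6
  Region A, Bronze: 0.19 × 21.7 = 4.123
  Region A, Silver: 0.41 × 28.8 = 11.808
Post-stratified estimate = 34.591 → 34.6%.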